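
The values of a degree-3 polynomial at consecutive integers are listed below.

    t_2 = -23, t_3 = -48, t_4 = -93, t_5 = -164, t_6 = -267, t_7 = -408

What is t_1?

-12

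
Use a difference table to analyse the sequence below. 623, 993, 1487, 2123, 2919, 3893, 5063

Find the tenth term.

Δ: 370, 494, 636, 796, 974, 1170
Δ²: 124, 142, 160, 178, 196
Δ³: 18, 18, 18, 18
Third differences constant at 18.
196 + 18 = 214;  1170 + 214 = 1384;  5063 + 1384 = 6447
214 + 18 = 232;  1384 + 232 = 1616;  6447 + 1616 = 8063
232 + 18 = 250;  1616 + 250 = 1866;  8063 + 1866 = 9929

9929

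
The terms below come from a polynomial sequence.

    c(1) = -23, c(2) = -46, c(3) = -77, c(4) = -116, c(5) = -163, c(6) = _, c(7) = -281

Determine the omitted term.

-218

Using the first 5 terms:
D1: -23, -31, -39, -47
D2: -8, -8, -8
Constant second difference = -8.
Extend forward: -47 − 8 = -55;  -163 − 55 = -218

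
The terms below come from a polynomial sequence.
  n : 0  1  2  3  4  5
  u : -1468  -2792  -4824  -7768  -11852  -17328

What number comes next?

-24472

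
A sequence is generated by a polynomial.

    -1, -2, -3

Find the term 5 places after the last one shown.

-8

First differences: -1 , -1
Constant first difference = -1, so extend:
-3 − 1 = -4
-4 − 1 = -5
-5 − 1 = -6
-6 − 1 = -7
-7 − 1 = -8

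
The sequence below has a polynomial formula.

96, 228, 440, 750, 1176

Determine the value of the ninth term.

132, 212, 310, 426
80, 98, 116
18, 18
Third differences constant at 18.
116 + 18 = 134;  426 + 134 = 560;  1176 + 560 = 1736
134 + 18 = 152;  560 + 152 = 712;  1736 + 712 = 2448
152 + 18 = 170;  712 + 170 = 882;  2448 + 882 = 3330
170 + 18 = 188;  882 + 188 = 1070;  3330 + 1070 = 4400

4400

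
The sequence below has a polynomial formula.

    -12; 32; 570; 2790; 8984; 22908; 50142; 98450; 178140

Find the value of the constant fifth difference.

360

D1: 44, 538, 2220, 6194, 13924, 27234, 48308, 79690
D2: 494, 1682, 3974, 7730, 13310, 21074, 31382
D3: 1188, 2292, 3756, 5580, 7764, 10308
D4: 1104, 1464, 1824, 2184, 2544
D5: 360, 360, 360, 360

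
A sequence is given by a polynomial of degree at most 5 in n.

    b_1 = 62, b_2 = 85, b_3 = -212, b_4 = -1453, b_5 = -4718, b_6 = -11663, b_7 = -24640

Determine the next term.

-46817

Δ: 23 , -297 , -1241 , -3265 , -6945 , -12977
Δ²: -320 , -944 , -2024 , -3680 , -6032
Δ³: -624 , -1080 , -1656 , -2352
Δ⁴: -456 , -576 , -696
Δ⁵: -120 , -120
The fifth differences are constant (-120).
-696 − 120 = -816;  -2352 − 816 = -3168;  -6032 − 3168 = -9200;  -12977 − 9200 = -22177;  -24640 − 22177 = -46817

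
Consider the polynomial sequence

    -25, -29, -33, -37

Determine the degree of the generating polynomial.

1

Δ: -4, -4, -4
The first differences are constant, so the polynomial has degree 1.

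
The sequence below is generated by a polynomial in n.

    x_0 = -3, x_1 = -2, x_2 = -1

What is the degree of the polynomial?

Δ: 1, 1
The first differences are constant, so the polynomial has degree 1.

1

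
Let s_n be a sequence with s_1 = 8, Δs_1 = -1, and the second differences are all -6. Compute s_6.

-57

Build the table forward from the leading diagonal:
Second differences: -6  -6  -6  -6  -6  -6
First differences: -1  -7  -13  -19  -25  -31
s: 8  7  0  -13  -32  -57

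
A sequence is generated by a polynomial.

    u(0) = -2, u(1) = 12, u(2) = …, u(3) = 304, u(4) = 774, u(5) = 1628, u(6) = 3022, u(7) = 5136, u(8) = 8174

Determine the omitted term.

Using the last 6 terms:
470  854  1394  2114  3038
384  540  720  924
156  180  204
24  24
Constant fourth difference = 24.
Extend backward: 156 − 24 = 132;  384 − 132 = 252;  470 − 252 = 218;  304 − 218 = 86

86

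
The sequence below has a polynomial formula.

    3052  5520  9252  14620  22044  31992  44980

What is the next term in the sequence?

61572

2468, 3732, 5368, 7424, 9948, 12988
1264, 1636, 2056, 2524, 3040
372, 420, 468, 516
48, 48, 48
Constant fourth difference = 48, so extend:
516 + 48 = 564;  3040 + 564 = 3604;  12988 + 3604 = 16592;  44980 + 16592 = 61572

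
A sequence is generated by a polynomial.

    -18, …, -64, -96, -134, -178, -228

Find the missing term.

Using the last 5 terms:
Δ: -32, -38, -44, -50
Δ²: -6, -6, -6
Constant second difference = -6.
Extend backward: -32 + 6 = -26;  -64 + 26 = -38

-38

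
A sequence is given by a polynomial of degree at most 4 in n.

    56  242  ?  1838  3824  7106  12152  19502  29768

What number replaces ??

752

Using the last 6 terms:
1986  3282  5046  7350  10266
1296  1764  2304  2916
468  540  612
72  72
Constant fourth difference = 72.
Extend backward: 468 − 72 = 396;  1296 − 396 = 900;  1986 − 900 = 1086;  1838 − 1086 = 752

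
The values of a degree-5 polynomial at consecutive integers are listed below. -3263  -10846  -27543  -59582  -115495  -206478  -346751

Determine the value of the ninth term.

Δ: -7583, -16697, -32039, -55913, -90983, -140273
Δ²: -9114, -15342, -23874, -35070, -49290
Δ³: -6228, -8532, -11196, -14220
Δ⁴: -2304, -2664, -3024
Δ⁵: -360, -360
Constant fifth difference = -360, so extend:
-3024 − 360 = -3384;  -14220 − 3384 = -17604;  -49290 − 17604 = -66894;  -140273 − 66894 = -207167;  -346751 − 207167 = -553918
-3384 − 360 = -3744;  -17604 − 3744 = -21348;  -66894 − 21348 = -88242;  -207167 − 88242 = -295409;  -553918 − 295409 = -849327

-849327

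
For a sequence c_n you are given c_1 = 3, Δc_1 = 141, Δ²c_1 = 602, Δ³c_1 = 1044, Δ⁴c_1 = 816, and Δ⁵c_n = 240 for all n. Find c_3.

887

Build the table forward from the leading diagonal:
Δ⁵: 240, 240, 240
Δ⁴: 816, 1056, 1296
Δ³: 1044, 1860, 2916
Δ²: 602, 1646, 3506
Δ: 141, 743, 2389
c: 3, 144, 887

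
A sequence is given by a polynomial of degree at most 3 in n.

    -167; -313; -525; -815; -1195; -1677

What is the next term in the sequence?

D1: -146, -212, -290, -380, -482
D2: -66, -78, -90, -102
D3: -12, -12, -12
Third differences constant at -12.
-102 − 12 = -114;  -482 − 114 = -596;  -1677 − 596 = -2273

-2273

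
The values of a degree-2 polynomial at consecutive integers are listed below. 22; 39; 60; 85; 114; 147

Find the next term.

17  21  25  29  33
4  4  4  4
Constant second difference = 4, so extend:
33 + 4 = 37;  147 + 37 = 184

184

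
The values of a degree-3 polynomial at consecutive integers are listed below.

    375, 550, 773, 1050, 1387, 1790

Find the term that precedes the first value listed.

242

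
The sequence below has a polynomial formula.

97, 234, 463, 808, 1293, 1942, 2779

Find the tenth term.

6658

137, 229, 345, 485, 649, 837
92, 116, 140, 164, 188
24, 24, 24, 24
The third differences are constant (24).
188 + 24 = 212;  837 + 212 = 1049;  2779 + 1049 = 3828
212 + 24 = 236;  1049 + 236 = 1285;  3828 + 1285 = 5113
236 + 24 = 260;  1285 + 260 = 1545;  5113 + 1545 = 6658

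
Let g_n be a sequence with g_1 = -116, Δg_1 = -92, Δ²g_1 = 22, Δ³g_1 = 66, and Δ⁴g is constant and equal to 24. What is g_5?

Build the table forward from the leading diagonal:
Δ⁴: 24, 24, 24, 24, 24
Δ³: 66, 90, 114, 138, 162
Δ²: 22, 88, 178, 292, 430
Δ: -92, -70, 18, 196, 488
g: -116, -208, -278, -260, -64

-64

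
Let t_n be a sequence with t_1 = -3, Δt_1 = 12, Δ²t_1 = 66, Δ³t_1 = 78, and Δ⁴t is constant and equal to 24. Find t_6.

Build the table forward from the leading diagonal:
D4: 24, 24, 24, 24, 24, 24
D3: 78, 102, 126, 150, 174, 198
D2: 66, 144, 246, 372, 522, 696
D1: 12, 78, 222, 468, 840, 1362
t: -3, 9, 87, 309, 777, 1617

1617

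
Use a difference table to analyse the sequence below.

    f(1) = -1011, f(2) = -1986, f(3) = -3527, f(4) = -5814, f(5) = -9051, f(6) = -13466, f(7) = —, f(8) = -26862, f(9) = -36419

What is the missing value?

-19311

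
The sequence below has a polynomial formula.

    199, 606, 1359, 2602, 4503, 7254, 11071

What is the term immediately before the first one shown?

18

First differences: 407  753  1243  1901  2751  3817
Second differences: 346  490  658  850  1066
Third differences: 144  168  192  216
Fourth differences: 24  24  24
The fourth differences are constant at 24.
Work back: 144 − 24 = 120;  346 − 120 = 226;  407 − 226 = 181;  199 − 181 = 18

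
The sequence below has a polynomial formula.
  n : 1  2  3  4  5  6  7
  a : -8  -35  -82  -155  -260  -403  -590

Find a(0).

5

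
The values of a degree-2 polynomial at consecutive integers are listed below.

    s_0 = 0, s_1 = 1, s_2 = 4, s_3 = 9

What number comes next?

16

1, 3, 5
2, 2
The second differences are constant (2).
5 + 2 = 7;  9 + 7 = 16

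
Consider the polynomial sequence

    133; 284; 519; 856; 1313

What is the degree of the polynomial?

First differences: 151, 235, 337, 457
Second differences: 84, 102, 120
Third differences: 18, 18
The third differences are constant, so the polynomial has degree 3.

3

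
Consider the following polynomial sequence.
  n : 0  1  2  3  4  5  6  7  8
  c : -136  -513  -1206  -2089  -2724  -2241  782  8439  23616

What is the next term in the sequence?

50111

D1: -377, -693, -883, -635, 483, 3023, 7657, 15177
D2: -316, -190, 248, 1118, 2540, 4634, 7520
D3: 126, 438, 870, 1422, 2094, 2886
D4: 312, 432, 552, 672, 792
D5: 120, 120, 120, 120
Constant fifth difference = 120, so extend:
792 + 120 = 912;  2886 + 912 = 3798;  7520 + 3798 = 11318;  15177 + 11318 = 26495;  23616 + 26495 = 50111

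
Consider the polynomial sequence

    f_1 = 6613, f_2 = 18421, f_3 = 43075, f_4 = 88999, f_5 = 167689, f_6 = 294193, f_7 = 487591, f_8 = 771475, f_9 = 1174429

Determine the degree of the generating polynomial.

5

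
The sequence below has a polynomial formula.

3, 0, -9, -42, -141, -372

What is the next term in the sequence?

-825

Δ: -3, -9, -33, -99, -231
Δ²: -6, -24, -66, -132
Δ³: -18, -42, -66
Δ⁴: -24, -24
Fourth differences constant at -24.
-66 − 24 = -90;  -132 − 90 = -222;  -231 − 222 = -453;  -372 − 453 = -825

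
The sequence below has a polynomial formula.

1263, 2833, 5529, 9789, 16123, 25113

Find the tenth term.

Δ: 1570, 2696, 4260, 6334, 8990
Δ²: 1126, 1564, 2074, 2656
Δ³: 438, 510, 582
Δ⁴: 72, 72
Fourth differences constant at 72.
582 + 72 = 654;  2656 + 654 = 3310;  8990 + 3310 = 12300;  25113 + 12300 = 37413
654 + 72 = 726;  3310 + 726 = 4036;  12300 + 4036 = 16336;  37413 + 16336 = 53749
726 + 72 = 798;  4036 + 798 = 4834;  16336 + 4834 = 21170;  53749 + 21170 = 74919
798 + 72 = 870;  4834 + 870 = 5704;  21170 + 5704 = 26874;  74919 + 26874 = 101793

101793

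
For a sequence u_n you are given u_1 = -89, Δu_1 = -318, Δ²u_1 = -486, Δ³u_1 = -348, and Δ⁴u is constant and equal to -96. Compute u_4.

Build the table forward from the leading diagonal:
D4: -96, -96, -96, -96
D3: -348, -444, -540, -636
D2: -486, -834, -1278, -1818
D1: -318, -804, -1638, -2916
u: -89, -407, -1211, -2849

-2849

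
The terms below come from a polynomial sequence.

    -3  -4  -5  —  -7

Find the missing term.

Using the first 3 terms:
First differences: -1, -1
Constant first difference = -1.
Extend forward: -5 − 1 = -6

-6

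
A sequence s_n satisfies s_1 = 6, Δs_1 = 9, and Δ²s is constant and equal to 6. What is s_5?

78

Build the table forward from the leading diagonal:
D2: 6  6  6  6  6
D1: 9  15  21  27  33
s: 6  15  30  51  78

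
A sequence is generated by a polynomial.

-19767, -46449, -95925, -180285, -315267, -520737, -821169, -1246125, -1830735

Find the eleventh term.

-3650157

Δ: -26682 , -49476 , -84360 , -134982 , -205470 , -300432 , -424956 , -584610
Δ²: -22794 , -34884 , -50622 , -70488 , -94962 , -124524 , -159654
Δ³: -12090 , -15738 , -19866 , -24474 , -29562 , -35130
Δ⁴: -3648 , -4128 , -4608 , -5088 , -5568
Δ⁵: -480 , -480 , -480 , -480
Fifth differences constant at -480.
-5568 − 480 = -6048;  -35130 − 6048 = -41178;  -159654 − 41178 = -200832;  -584610 − 200832 = -785442;  -1830735 − 785442 = -2616177
-6048 − 480 = -6528;  -41178 − 6528 = -47706;  -200832 − 47706 = -248538;  -785442 − 248538 = -1033980;  -2616177 − 1033980 = -3650157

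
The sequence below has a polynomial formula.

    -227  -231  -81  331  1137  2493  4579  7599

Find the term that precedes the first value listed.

-153

First differences: -4  150  412  806  1356  2086  3020
Second differences: 154  262  394  550  730  934
Third differences: 108  132  156  180  204
Fourth differences: 24  24  24  24
The fourth differences are constant at 24.
Work back: 108 − 24 = 84;  154 − 84 = 70;  -4 − 70 = -74;  -227 + 74 = -153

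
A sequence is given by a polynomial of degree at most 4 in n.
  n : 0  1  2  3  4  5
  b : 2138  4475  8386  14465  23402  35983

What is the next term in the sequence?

D1: 2337  3911  6079  8937  12581
D2: 1574  2168  2858  3644
D3: 594  690  786
D4: 96  96
Constant fourth difference = 96, so extend:
786 + 96 = 882;  3644 + 882 = 4526;  12581 + 4526 = 17107;  35983 + 17107 = 53090

53090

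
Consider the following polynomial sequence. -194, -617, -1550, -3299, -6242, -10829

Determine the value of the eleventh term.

-79214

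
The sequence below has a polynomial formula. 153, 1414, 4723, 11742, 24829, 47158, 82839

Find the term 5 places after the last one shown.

686014

First differences: 1261 , 3309 , 7019 , 13087 , 22329 , 35681
Second differences: 2048 , 3710 , 6068 , 9242 , 13352
Third differences: 1662 , 2358 , 3174 , 4110
Fourth differences: 696 , 816 , 936
Fifth differences: 120 , 120
The fifth differences are constant (120).
936 + 120 = 1056;  4110 + 1056 = 5166;  13352 + 5166 = 18518;  35681 + 18518 = 54199;  82839 + 54199 = 137038
1056 + 120 = 1176;  5166 + 1176 = 6342;  18518 + 6342 = 24860;  54199 + 24860 = 79059;  137038 + 79059 = 216097
1176 + 120 = 1296;  6342 + 1296 = 7638;  24860 + 7638 = 32498;  79059 + 32498 = 111557;  216097 + 111557 = 327654
1296 + 120 = 1416;  7638 + 1416 = 9054;  32498 + 9054 = 41552;  111557 + 41552 = 153109;  327654 + 153109 = 480763
1416 + 120 = 1536;  9054 + 1536 = 10590;  41552 + 10590 = 52142;  153109 + 52142 = 205251;  480763 + 205251 = 686014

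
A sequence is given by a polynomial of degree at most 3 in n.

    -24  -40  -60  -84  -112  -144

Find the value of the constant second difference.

Δ: -16, -20, -24, -28, -32
Δ²: -4, -4, -4, -4

-4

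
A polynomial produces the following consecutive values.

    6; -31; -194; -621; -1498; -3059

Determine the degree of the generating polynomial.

4

D1: -37, -163, -427, -877, -1561
D2: -126, -264, -450, -684
D3: -138, -186, -234
D4: -48, -48
The fourth differences are constant, so the polynomial has degree 4.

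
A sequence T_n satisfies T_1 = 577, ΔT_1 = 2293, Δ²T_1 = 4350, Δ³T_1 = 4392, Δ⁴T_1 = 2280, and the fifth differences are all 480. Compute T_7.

204505

Build the table forward from the leading diagonal:
Δ⁵: 480, 480, 480, 480, 480, 480, 480
Δ⁴: 2280, 2760, 3240, 3720, 4200, 4680, 5160
Δ³: 4392, 6672, 9432, 12672, 16392, 20592, 25272
Δ²: 4350, 8742, 15414, 24846, 37518, 53910, 74502
Δ: 2293, 6643, 15385, 30799, 55645, 93163, 147073
T: 577, 2870, 9513, 24898, 55697, 111342, 204505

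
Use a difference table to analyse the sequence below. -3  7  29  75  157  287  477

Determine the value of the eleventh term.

2077

First differences: 10, 22, 46, 82, 130, 190
Second differences: 12, 24, 36, 48, 60
Third differences: 12, 12, 12, 12
The third differences are constant (12).
60 + 12 = 72;  190 + 72 = 262;  477 + 262 = 739
72 + 12 = 84;  262 + 84 = 346;  739 + 346 = 1085
84 + 12 = 96;  346 + 96 = 442;  1085 + 442 = 1527
96 + 12 = 108;  442 + 108 = 550;  1527 + 550 = 2077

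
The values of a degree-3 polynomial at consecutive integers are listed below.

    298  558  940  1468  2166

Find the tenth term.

9046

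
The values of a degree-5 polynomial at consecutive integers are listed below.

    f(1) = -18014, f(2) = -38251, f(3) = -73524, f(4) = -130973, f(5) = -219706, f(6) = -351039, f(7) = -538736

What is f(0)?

-7401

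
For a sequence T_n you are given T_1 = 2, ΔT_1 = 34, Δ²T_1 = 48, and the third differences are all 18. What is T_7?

1286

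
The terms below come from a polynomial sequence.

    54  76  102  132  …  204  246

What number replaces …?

Using the first 4 terms:
Δ: 22, 26, 30
Δ²: 4, 4
Constant second difference = 4.
Extend forward: 30 + 4 = 34;  132 + 34 = 166

166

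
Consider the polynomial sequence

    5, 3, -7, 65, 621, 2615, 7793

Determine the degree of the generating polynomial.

Δ: -2, -10, 72, 556, 1994, 5178
Δ²: -8, 82, 484, 1438, 3184
Δ³: 90, 402, 954, 1746
Δ⁴: 312, 552, 792
Δ⁵: 240, 240
The fifth differences are constant, so the polynomial has degree 5.

5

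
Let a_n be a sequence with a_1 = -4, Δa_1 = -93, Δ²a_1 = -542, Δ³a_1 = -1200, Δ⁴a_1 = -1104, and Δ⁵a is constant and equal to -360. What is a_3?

-732

Build the table forward from the leading diagonal:
Fifth differences: -360  -360  -360
Fourth differences: -1104  -1464  -1824
Third differences: -1200  -2304  -3768
Second differences: -542  -1742  -4046
First differences: -93  -635  -2377
a: -4  -97  -732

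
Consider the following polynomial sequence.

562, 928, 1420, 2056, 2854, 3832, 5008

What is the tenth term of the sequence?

9904

Δ: 366  492  636  798  978  1176
Δ²: 126  144  162  180  198
Δ³: 18  18  18  18
Constant third difference = 18, so extend:
198 + 18 = 216;  1176 + 216 = 1392;  5008 + 1392 = 6400
216 + 18 = 234;  1392 + 234 = 1626;  6400 + 1626 = 8026
234 + 18 = 252;  1626 + 252 = 1878;  8026 + 1878 = 9904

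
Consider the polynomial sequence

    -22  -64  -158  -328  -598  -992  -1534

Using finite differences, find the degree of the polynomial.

Δ: -42, -94, -170, -270, -394, -542
Δ²: -52, -76, -100, -124, -148
Δ³: -24, -24, -24, -24
The third differences are constant, so the polynomial has degree 3.

3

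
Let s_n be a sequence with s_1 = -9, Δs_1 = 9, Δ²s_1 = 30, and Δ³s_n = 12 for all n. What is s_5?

255

Build the table forward from the leading diagonal:
D3: 12  12  12  12  12
D2: 30  42  54  66  78
D1: 9  39  81  135  201
s: -9  0  39  120  255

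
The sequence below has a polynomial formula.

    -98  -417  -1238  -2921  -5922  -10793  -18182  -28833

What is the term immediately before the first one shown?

-17

D1: -319  -821  -1683  -3001  -4871  -7389  -10651
D2: -502  -862  -1318  -1870  -2518  -3262
D3: -360  -456  -552  -648  -744
D4: -96  -96  -96  -96
The fourth differences are constant at -96.
Work back: -360 + 96 = -264;  -502 + 264 = -238;  -319 + 238 = -81;  -98 + 81 = -17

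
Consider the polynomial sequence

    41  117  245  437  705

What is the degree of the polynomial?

D1: 76, 128, 192, 268
D2: 52, 64, 76
D3: 12, 12
The third differences are constant, so the polynomial has degree 3.

3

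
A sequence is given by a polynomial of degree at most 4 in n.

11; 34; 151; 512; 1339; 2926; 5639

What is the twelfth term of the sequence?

53944

23, 117, 361, 827, 1587, 2713
94, 244, 466, 760, 1126
150, 222, 294, 366
72, 72, 72
The fourth differences are constant (72).
366 + 72 = 438;  1126 + 438 = 1564;  2713 + 1564 = 4277;  5639 + 4277 = 9916
438 + 72 = 510;  1564 + 510 = 2074;  4277 + 2074 = 6351;  9916 + 6351 = 16267
510 + 72 = 582;  2074 + 582 = 2656;  6351 + 2656 = 9007;  16267 + 9007 = 25274
582 + 72 = 654;  2656 + 654 = 3310;  9007 + 3310 = 12317;  25274 + 12317 = 37591
654 + 72 = 726;  3310 + 726 = 4036;  12317 + 4036 = 16353;  37591 + 16353 = 53944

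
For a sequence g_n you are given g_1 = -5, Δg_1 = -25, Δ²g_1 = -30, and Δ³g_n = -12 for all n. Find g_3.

Build the table forward from the leading diagonal:
Δ³: -12, -12, -12
Δ²: -30, -42, -54
Δ: -25, -55, -97
g: -5, -30, -85

-85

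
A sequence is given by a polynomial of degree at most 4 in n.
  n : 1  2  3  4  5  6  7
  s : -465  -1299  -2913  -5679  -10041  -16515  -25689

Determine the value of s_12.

-137679

-834  -1614  -2766  -4362  -6474  -9174
-780  -1152  -1596  -2112  -2700
-372  -444  -516  -588
-72  -72  -72
Constant fourth difference = -72, so extend:
-588 − 72 = -660;  -2700 − 660 = -3360;  -9174 − 3360 = -12534;  -25689 − 12534 = -38223
-660 − 72 = -732;  -3360 − 732 = -4092;  -12534 − 4092 = -16626;  -38223 − 16626 = -54849
-732 − 72 = -804;  -4092 − 804 = -4896;  -16626 − 4896 = -21522;  -54849 − 21522 = -76371
-804 − 72 = -876;  -4896 − 876 = -5772;  -21522 − 5772 = -27294;  -76371 − 27294 = -103665
-876 − 72 = -948;  -5772 − 948 = -6720;  -27294 − 6720 = -34014;  -103665 − 34014 = -137679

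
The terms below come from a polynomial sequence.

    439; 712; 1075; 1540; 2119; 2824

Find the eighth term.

D1: 273 , 363 , 465 , 579 , 705
D2: 90 , 102 , 114 , 126
D3: 12 , 12 , 12
Constant third difference = 12, so extend:
126 + 12 = 138;  705 + 138 = 843;  2824 + 843 = 3667
138 + 12 = 150;  843 + 150 = 993;  3667 + 993 = 4660

4660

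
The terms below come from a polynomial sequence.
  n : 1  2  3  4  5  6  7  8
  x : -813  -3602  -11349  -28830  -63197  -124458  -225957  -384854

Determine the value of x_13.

-2968509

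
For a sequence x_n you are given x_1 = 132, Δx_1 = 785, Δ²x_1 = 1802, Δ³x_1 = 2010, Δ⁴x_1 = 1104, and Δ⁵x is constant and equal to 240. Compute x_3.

3504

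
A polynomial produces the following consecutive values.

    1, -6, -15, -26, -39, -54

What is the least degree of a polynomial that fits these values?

Δ: -7, -9, -11, -13, -15
Δ²: -2, -2, -2, -2
The second differences are constant, so the polynomial has degree 2.

2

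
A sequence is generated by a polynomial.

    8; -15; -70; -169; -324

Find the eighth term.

-1245

First differences: -23  -55  -99  -155
Second differences: -32  -44  -56
Third differences: -12  -12
Constant third difference = -12, so extend:
-56 − 12 = -68;  -155 − 68 = -223;  -324 − 223 = -547
-68 − 12 = -80;  -223 − 80 = -303;  -547 − 303 = -850
-80 − 12 = -92;  -303 − 92 = -395;  -850 − 395 = -1245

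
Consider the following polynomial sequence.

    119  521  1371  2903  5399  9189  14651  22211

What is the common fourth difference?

First differences: 402, 850, 1532, 2496, 3790, 5462, 7560
Second differences: 448, 682, 964, 1294, 1672, 2098
Third differences: 234, 282, 330, 378, 426
Fourth differences: 48, 48, 48, 48

48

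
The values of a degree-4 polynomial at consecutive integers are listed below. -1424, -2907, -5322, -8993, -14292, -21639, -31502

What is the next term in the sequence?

-44397

D1: -1483 , -2415 , -3671 , -5299 , -7347 , -9863
D2: -932 , -1256 , -1628 , -2048 , -2516
D3: -324 , -372 , -420 , -468
D4: -48 , -48 , -48
Constant fourth difference = -48, so extend:
-468 − 48 = -516;  -2516 − 516 = -3032;  -9863 − 3032 = -12895;  -31502 − 12895 = -44397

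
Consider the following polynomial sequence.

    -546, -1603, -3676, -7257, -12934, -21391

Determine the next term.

-33408

-1057, -2073, -3581, -5677, -8457
-1016, -1508, -2096, -2780
-492, -588, -684
-96, -96
Constant fourth difference = -96, so extend:
-684 − 96 = -780;  -2780 − 780 = -3560;  -8457 − 3560 = -12017;  -21391 − 12017 = -33408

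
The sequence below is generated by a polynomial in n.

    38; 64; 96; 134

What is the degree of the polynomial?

26, 32, 38
6, 6
The second differences are constant, so the polynomial has degree 2.

2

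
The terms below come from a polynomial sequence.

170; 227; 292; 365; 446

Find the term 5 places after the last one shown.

971

57  65  73  81
8  8  8
Constant second difference = 8, so extend:
81 + 8 = 89;  446 + 89 = 535
89 + 8 = 97;  535 + 97 = 632
97 + 8 = 105;  632 + 105 = 737
105 + 8 = 113;  737 + 113 = 850
113 + 8 = 121;  850 + 121 = 971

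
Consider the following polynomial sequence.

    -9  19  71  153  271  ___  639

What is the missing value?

431

Using the first 5 terms:
D1: 28, 52, 82, 118
D2: 24, 30, 36
D3: 6, 6
Constant third difference = 6.
Extend forward: 36 + 6 = 42;  118 + 42 = 160;  271 + 160 = 431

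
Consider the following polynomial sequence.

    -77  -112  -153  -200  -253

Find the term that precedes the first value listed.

D1: -35, -41, -47, -53
D2: -6, -6, -6
The second differences are constant at -6.
Work back: -35 + 6 = -29;  -77 + 29 = -48

-48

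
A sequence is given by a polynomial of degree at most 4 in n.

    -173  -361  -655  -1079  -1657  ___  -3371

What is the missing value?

-2413

Using the first 5 terms:
D1: -188, -294, -424, -578
D2: -106, -130, -154
D3: -24, -24
Constant third difference = -24.
Extend forward: -154 − 24 = -178;  -578 − 178 = -756;  -1657 − 756 = -2413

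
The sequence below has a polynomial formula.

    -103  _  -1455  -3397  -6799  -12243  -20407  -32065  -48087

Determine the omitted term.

Using the last 7 terms:
Δ: -1942, -3402, -5444, -8164, -11658, -16022
Δ²: -1460, -2042, -2720, -3494, -4364
Δ³: -582, -678, -774, -870
Δ⁴: -96, -96, -96
Constant fourth difference = -96.
Extend backward: -582 + 96 = -486;  -1460 + 486 = -974;  -1942 + 974 = -968;  -1455 + 968 = -487

-487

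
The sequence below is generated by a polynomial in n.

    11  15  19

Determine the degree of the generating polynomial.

Δ: 4, 4
The first differences are constant, so the polynomial has degree 1.

1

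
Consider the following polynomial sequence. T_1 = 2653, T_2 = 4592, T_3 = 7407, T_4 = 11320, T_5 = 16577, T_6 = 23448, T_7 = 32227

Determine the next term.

1939  2815  3913  5257  6871  8779
876  1098  1344  1614  1908
222  246  270  294
24  24  24
The fourth differences are constant (24).
294 + 24 = 318;  1908 + 318 = 2226;  8779 + 2226 = 11005;  32227 + 11005 = 43232

43232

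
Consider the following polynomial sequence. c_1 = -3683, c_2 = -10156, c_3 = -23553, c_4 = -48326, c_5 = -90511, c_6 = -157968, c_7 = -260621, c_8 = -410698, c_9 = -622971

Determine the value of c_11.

-1307353

First differences: -6473 , -13397 , -24773 , -42185 , -67457 , -102653 , -150077 , -212273
Second differences: -6924 , -11376 , -17412 , -25272 , -35196 , -47424 , -62196
Third differences: -4452 , -6036 , -7860 , -9924 , -12228 , -14772
Fourth differences: -1584 , -1824 , -2064 , -2304 , -2544
Fifth differences: -240 , -240 , -240 , -240
Fifth differences constant at -240.
-2544 − 240 = -2784;  -14772 − 2784 = -17556;  -62196 − 17556 = -79752;  -212273 − 79752 = -292025;  -622971 − 292025 = -914996
-2784 − 240 = -3024;  -17556 − 3024 = -20580;  -79752 − 20580 = -100332;  -292025 − 100332 = -392357;  -914996 − 392357 = -1307353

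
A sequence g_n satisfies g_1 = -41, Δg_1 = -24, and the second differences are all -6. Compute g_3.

-95

Build the table forward from the leading diagonal:
D2: -6, -6, -6
D1: -24, -30, -36
g: -41, -65, -95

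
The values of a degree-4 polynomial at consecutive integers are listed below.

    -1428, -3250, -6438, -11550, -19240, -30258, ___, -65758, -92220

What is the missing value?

-45450

Using the first 6 terms:
First differences: -1822  -3188  -5112  -7690  -11018
Second differences: -1366  -1924  -2578  -3328
Third differences: -558  -654  -750
Fourth differences: -96  -96
Constant fourth difference = -96.
Extend forward: -750 − 96 = -846;  -3328 − 846 = -4174;  -11018 − 4174 = -15192;  -30258 − 15192 = -45450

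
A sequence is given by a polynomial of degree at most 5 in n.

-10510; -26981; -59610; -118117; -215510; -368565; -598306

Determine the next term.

-930485

First differences: -16471  -32629  -58507  -97393  -153055  -229741
Second differences: -16158  -25878  -38886  -55662  -76686
Third differences: -9720  -13008  -16776  -21024
Fourth differences: -3288  -3768  -4248
Fifth differences: -480  -480
Constant fifth difference = -480, so extend:
-4248 − 480 = -4728;  -21024 − 4728 = -25752;  -76686 − 25752 = -102438;  -229741 − 102438 = -332179;  -598306 − 332179 = -930485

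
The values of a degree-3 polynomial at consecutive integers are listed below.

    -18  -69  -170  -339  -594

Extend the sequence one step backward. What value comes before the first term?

1

D1: -51, -101, -169, -255
D2: -50, -68, -86
D3: -18, -18
The third differences are constant at -18.
Work back: -50 + 18 = -32;  -51 + 32 = -19;  -18 + 19 = 1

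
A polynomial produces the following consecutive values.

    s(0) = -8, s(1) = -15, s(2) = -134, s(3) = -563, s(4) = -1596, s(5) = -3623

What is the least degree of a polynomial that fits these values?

4

First differences: -7, -119, -429, -1033, -2027
Second differences: -112, -310, -604, -994
Third differences: -198, -294, -390
Fourth differences: -96, -96
The fourth differences are constant, so the polynomial has degree 4.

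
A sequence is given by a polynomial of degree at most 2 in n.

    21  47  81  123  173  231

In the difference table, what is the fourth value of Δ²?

8

D1: 26, 34, 42, 50, 58
D2: 8, 8, 8, 8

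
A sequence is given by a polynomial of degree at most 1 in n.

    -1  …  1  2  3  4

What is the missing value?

Using the last 4 terms:
Δ: 1  1  1
Constant first difference = 1.
Extend backward: 1 − 1 = 0

0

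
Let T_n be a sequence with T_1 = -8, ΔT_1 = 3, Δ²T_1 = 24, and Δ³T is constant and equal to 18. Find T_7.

730

Build the table forward from the leading diagonal:
Δ³: 18, 18, 18, 18, 18, 18, 18
Δ²: 24, 42, 60, 78, 96, 114, 132
Δ: 3, 27, 69, 129, 207, 303, 417
T: -8, -5, 22, 91, 220, 427, 730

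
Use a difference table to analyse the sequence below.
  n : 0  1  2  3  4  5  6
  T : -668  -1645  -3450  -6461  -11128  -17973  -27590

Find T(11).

-143085

-977 , -1805 , -3011 , -4667 , -6845 , -9617
-828 , -1206 , -1656 , -2178 , -2772
-378 , -450 , -522 , -594
-72 , -72 , -72
Constant fourth difference = -72, so extend:
-594 − 72 = -666;  -2772 − 666 = -3438;  -9617 − 3438 = -13055;  -27590 − 13055 = -40645
-666 − 72 = -738;  -3438 − 738 = -4176;  -13055 − 4176 = -17231;  -40645 − 17231 = -57876
-738 − 72 = -810;  -4176 − 810 = -4986;  -17231 − 4986 = -22217;  -57876 − 22217 = -80093
-810 − 72 = -882;  -4986 − 882 = -5868;  -22217 − 5868 = -28085;  -80093 − 28085 = -108178
-882 − 72 = -954;  -5868 − 954 = -6822;  -28085 − 6822 = -34907;  -108178 − 34907 = -143085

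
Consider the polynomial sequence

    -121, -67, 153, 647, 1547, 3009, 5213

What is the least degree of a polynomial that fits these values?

First differences: 54, 220, 494, 900, 1462, 2204
Second differences: 166, 274, 406, 562, 742
Third differences: 108, 132, 156, 180
Fourth differences: 24, 24, 24
The fourth differences are constant, so the polynomial has degree 4.

4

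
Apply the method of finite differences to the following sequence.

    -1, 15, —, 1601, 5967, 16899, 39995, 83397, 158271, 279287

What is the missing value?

267

Using the last 7 terms:
First differences: 4366  10932  23096  43402  74874  121016
Second differences: 6566  12164  20306  31472  46142
Third differences: 5598  8142  11166  14670
Fourth differences: 2544  3024  3504
Fifth differences: 480  480
Constant fifth difference = 480.
Extend backward: 2544 − 480 = 2064;  5598 − 2064 = 3534;  6566 − 3534 = 3032;  4366 − 3032 = 1334;  1601 − 1334 = 267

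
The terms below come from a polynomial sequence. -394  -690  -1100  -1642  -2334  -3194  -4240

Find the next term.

-5490

First differences: -296 , -410 , -542 , -692 , -860 , -1046
Second differences: -114 , -132 , -150 , -168 , -186
Third differences: -18 , -18 , -18 , -18
Third differences constant at -18.
-186 − 18 = -204;  -1046 − 204 = -1250;  -4240 − 1250 = -5490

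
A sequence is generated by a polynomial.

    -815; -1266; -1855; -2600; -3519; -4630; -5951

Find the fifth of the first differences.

-1111

D1: -451, -589, -745, -919, -1111, -1321
D2: -138, -156, -174, -192, -210
D3: -18, -18, -18, -18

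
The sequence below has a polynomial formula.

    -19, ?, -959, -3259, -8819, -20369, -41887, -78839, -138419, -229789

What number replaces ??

Using the last 8 terms:
Δ: -2300  -5560  -11550  -21518  -36952  -59580  -91370
Δ²: -3260  -5990  -9968  -15434  -22628  -31790
Δ³: -2730  -3978  -5466  -7194  -9162
Δ⁴: -1248  -1488  -1728  -1968
Δ⁵: -240  -240  -240
Constant fifth difference = -240.
Extend backward: -1248 + 240 = -1008;  -2730 + 1008 = -1722;  -3260 + 1722 = -1538;  -2300 + 1538 = -762;  -959 + 762 = -197

-197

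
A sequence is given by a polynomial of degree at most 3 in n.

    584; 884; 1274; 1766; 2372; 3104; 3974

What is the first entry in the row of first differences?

300

Δ: 300, 390, 492, 606, 732, 870
Δ²: 90, 102, 114, 126, 138
Δ³: 12, 12, 12, 12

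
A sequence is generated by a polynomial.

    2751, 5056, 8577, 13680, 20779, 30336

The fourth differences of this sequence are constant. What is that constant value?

D1: 2305, 3521, 5103, 7099, 9557
D2: 1216, 1582, 1996, 2458
D3: 366, 414, 462
D4: 48, 48

48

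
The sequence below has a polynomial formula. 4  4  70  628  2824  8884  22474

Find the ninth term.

96268

D1: 0, 66, 558, 2196, 6060, 13590
D2: 66, 492, 1638, 3864, 7530
D3: 426, 1146, 2226, 3666
D4: 720, 1080, 1440
D5: 360, 360
The fifth differences are constant (360).
1440 + 360 = 1800;  3666 + 1800 = 5466;  7530 + 5466 = 12996;  13590 + 12996 = 26586;  22474 + 26586 = 49060
1800 + 360 = 2160;  5466 + 2160 = 7626;  12996 + 7626 = 20622;  26586 + 20622 = 47208;  49060 + 47208 = 96268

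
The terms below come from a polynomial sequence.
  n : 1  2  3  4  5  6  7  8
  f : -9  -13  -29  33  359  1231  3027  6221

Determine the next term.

11383

D1: -4  -16  62  326  872  1796  3194
D2: -12  78  264  546  924  1398
D3: 90  186  282  378  474
D4: 96  96  96  96
The fourth differences are constant (96).
474 + 96 = 570;  1398 + 570 = 1968;  3194 + 1968 = 5162;  6221 + 5162 = 11383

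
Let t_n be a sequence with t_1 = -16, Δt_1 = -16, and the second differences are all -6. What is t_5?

Build the table forward from the leading diagonal:
Δ²: -6  -6  -6  -6  -6
Δ: -16  -22  -28  -34  -40
t: -16  -32  -54  -82  -116

-116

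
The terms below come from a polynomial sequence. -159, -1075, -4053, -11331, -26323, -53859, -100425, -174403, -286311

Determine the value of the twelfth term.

Δ: -916, -2978, -7278, -14992, -27536, -46566, -73978, -111908
Δ²: -2062, -4300, -7714, -12544, -19030, -27412, -37930
Δ³: -2238, -3414, -4830, -6486, -8382, -10518
Δ⁴: -1176, -1416, -1656, -1896, -2136
Δ⁵: -240, -240, -240, -240
Constant fifth difference = -240, so extend:
-2136 − 240 = -2376;  -10518 − 2376 = -12894;  -37930 − 12894 = -50824;  -111908 − 50824 = -162732;  -286311 − 162732 = -449043
-2376 − 240 = -2616;  -12894 − 2616 = -15510;  -50824 − 15510 = -66334;  -162732 − 66334 = -229066;  -449043 − 229066 = -678109
-2616 − 240 = -2856;  -15510 − 2856 = -18366;  -66334 − 18366 = -84700;  -229066 − 84700 = -313766;  -678109 − 313766 = -991875

-991875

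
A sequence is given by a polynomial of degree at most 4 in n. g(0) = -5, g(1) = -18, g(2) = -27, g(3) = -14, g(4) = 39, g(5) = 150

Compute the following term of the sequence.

337

Δ: -13, -9, 13, 53, 111
Δ²: 4, 22, 40, 58
Δ³: 18, 18, 18
The third differences are constant (18).
58 + 18 = 76;  111 + 76 = 187;  150 + 187 = 337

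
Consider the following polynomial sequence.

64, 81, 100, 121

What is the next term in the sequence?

17, 19, 21
2, 2
Constant second difference = 2, so extend:
21 + 2 = 23;  121 + 23 = 144

144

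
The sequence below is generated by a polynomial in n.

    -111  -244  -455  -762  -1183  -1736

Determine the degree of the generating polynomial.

3

Δ: -133, -211, -307, -421, -553
Δ²: -78, -96, -114, -132
Δ³: -18, -18, -18
The third differences are constant, so the polynomial has degree 3.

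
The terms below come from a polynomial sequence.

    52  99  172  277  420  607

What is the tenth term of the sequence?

Δ: 47  73  105  143  187
Δ²: 26  32  38  44
Δ³: 6  6  6
Constant third difference = 6, so extend:
44 + 6 = 50;  187 + 50 = 237;  607 + 237 = 844
50 + 6 = 56;  237 + 56 = 293;  844 + 293 = 1137
56 + 6 = 62;  293 + 62 = 355;  1137 + 355 = 1492
62 + 6 = 68;  355 + 68 = 423;  1492 + 423 = 1915

1915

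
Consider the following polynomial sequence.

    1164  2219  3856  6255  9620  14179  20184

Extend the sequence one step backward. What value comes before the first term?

First differences: 1055, 1637, 2399, 3365, 4559, 6005
Second differences: 582, 762, 966, 1194, 1446
Third differences: 180, 204, 228, 252
Fourth differences: 24, 24, 24
The fourth differences are constant at 24.
Work back: 180 − 24 = 156;  582 − 156 = 426;  1055 − 426 = 629;  1164 − 629 = 535

535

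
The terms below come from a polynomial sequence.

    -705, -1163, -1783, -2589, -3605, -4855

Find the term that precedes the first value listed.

-385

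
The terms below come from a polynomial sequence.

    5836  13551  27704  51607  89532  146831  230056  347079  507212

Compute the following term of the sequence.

721327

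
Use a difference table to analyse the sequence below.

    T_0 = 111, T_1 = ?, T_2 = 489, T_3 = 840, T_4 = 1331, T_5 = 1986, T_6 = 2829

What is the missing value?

254

Using the last 5 terms:
Δ: 351, 491, 655, 843
Δ²: 140, 164, 188
Δ³: 24, 24
Constant third difference = 24.
Extend backward: 140 − 24 = 116;  351 − 116 = 235;  489 − 235 = 254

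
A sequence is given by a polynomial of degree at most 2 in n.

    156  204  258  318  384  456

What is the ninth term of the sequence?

708

48, 54, 60, 66, 72
6, 6, 6, 6
The second differences are constant (6).
72 + 6 = 78;  456 + 78 = 534
78 + 6 = 84;  534 + 84 = 618
84 + 6 = 90;  618 + 90 = 708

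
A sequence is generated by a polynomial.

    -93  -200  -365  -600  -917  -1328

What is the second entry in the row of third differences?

First differences: -107, -165, -235, -317, -411
Second differences: -58, -70, -82, -94
Third differences: -12, -12, -12

-12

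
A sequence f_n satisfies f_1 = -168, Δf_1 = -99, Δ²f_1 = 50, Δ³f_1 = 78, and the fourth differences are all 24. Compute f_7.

1908

Build the table forward from the leading diagonal:
Δ⁴: 24, 24, 24, 24, 24, 24, 24
Δ³: 78, 102, 126, 150, 174, 198, 222
Δ²: 50, 128, 230, 356, 506, 680, 878
Δ: -99, -49, 79, 309, 665, 1171, 1851
f: -168, -267, -316, -237, 72, 737, 1908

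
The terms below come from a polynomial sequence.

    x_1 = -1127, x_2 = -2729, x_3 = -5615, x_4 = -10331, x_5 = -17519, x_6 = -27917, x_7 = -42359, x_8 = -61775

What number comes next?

-87191

First differences: -1602  -2886  -4716  -7188  -10398  -14442  -19416
Second differences: -1284  -1830  -2472  -3210  -4044  -4974
Third differences: -546  -642  -738  -834  -930
Fourth differences: -96  -96  -96  -96
Fourth differences constant at -96.
-930 − 96 = -1026;  -4974 − 1026 = -6000;  -19416 − 6000 = -25416;  -61775 − 25416 = -87191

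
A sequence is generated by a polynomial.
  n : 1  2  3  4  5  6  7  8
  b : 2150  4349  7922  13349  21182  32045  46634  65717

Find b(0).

D1: 2199  3573  5427  7833  10863  14589  19083
D2: 1374  1854  2406  3030  3726  4494
D3: 480  552  624  696  768
D4: 72  72  72  72
The fourth differences are constant at 72.
Work back: 480 − 72 = 408;  1374 − 408 = 966;  2199 − 966 = 1233;  2150 − 1233 = 917

917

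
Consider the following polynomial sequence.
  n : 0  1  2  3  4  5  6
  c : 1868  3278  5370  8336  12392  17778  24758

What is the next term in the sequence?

1410, 2092, 2966, 4056, 5386, 6980
682, 874, 1090, 1330, 1594
192, 216, 240, 264
24, 24, 24
Constant fourth difference = 24, so extend:
264 + 24 = 288;  1594 + 288 = 1882;  6980 + 1882 = 8862;  24758 + 8862 = 33620

33620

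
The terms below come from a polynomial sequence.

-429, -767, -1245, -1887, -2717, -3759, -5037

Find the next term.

First differences: -338  -478  -642  -830  -1042  -1278
Second differences: -140  -164  -188  -212  -236
Third differences: -24  -24  -24  -24
Constant third difference = -24, so extend:
-236 − 24 = -260;  -1278 − 260 = -1538;  -5037 − 1538 = -6575

-6575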